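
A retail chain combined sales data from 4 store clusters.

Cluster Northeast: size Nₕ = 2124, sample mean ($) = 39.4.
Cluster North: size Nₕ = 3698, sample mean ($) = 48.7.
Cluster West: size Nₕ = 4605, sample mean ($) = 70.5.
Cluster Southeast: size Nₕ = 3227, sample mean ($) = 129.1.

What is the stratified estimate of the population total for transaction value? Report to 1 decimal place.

Estimate total by summing Nₕ·x̄ₕ over strata.
2124·39.4 + 3698·48.7 + 4605·70.5 + 3227·129.1 = 83685.6 + 180092.6 + 324652.5 + 416605.7 = 1005036.4.

1005036.4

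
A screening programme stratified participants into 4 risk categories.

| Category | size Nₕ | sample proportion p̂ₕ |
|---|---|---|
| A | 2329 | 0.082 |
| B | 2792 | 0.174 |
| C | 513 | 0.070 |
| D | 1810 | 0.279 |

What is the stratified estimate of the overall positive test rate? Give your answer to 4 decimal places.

N = 2329 + 2792 + 513 + 1810 = 7444.
Overall proportion = Σ (Nₕ/N)·p̂ₕ.
Σ Nₕp̂ₕ = 190.978 + 485.808 + 35.91 + 504.99 = 1217.686.
1217.686 / 7444 = 0.163580... → 0.1636.

0.1636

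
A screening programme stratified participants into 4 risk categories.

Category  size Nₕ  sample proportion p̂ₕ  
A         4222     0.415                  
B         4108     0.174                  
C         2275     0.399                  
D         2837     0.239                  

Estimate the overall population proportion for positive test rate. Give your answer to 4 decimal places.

Wₕ = Nₕ/N with N = 13442: 0.3141, 0.3056, 0.1692, 0.2111.
p̂_st = 0.3141·0.415 + 0.3056·0.174 + 0.1692·0.399 + 0.2111·0.239 ≈ 0.301495... → 0.3015.

0.3015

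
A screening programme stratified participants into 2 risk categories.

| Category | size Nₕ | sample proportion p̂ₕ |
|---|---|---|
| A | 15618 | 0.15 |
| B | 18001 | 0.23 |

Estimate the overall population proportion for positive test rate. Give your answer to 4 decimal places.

0.1928

Wₕ = Nₕ/N with N = 33619: 0.4646, 0.5354.
p̂_st = 0.4646·0.15 + 0.5354·0.23 ≈ 0.192835... → 0.1928.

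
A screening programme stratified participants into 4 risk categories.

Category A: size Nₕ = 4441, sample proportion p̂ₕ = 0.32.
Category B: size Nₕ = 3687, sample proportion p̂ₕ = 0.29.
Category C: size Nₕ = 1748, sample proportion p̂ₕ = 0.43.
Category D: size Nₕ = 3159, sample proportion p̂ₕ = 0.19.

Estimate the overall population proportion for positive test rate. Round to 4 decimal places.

0.2948

N = 4441 + 3687 + 1748 + 3159 = 13035.
Overall proportion = Σ (Nₕ/N)·p̂ₕ.
Σ Nₕp̂ₕ = 1421.12 + 1069.23 + 751.64 + 600.21 = 3842.2.
3842.2 / 13035 = 0.294760... → 0.2948.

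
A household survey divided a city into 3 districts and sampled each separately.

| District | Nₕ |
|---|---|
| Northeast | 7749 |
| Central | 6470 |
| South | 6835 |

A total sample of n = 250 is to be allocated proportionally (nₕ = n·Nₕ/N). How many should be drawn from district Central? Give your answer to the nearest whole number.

N = 7749 + 6470 + 6835 = 21054.
n_Central = 250·6470/21054 = 76.826... → 77.

77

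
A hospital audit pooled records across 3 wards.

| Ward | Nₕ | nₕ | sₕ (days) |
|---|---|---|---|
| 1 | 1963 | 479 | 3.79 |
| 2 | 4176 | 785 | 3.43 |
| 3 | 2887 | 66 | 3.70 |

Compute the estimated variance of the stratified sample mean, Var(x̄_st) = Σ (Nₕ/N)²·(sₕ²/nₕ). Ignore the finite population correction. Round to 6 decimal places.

0.025847

N = 9026. Term for each stratum: Wₕ²sₕ²/nₕ.
Var(x̄_st) = 0.001418381 + 0.003208107 + 0.021220833 = 0.025847321 → 0.025847.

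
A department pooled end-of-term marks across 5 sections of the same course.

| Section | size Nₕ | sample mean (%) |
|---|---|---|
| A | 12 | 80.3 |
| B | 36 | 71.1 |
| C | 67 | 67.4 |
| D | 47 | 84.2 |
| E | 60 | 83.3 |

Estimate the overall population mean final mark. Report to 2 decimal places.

76.55

N = 222; weights Wₕ = Nₕ/N = (0.0541, 0.1622, 0.3018, 0.2117, 0.2703).
x̄_st = Σ Wₕ·x̄ₕ = 0.0541·80.3 + 0.1622·71.1 + 0.3018·67.4 + 0.2117·84.2 + 0.2703·83.3 ≈ 76.5514...
→ 76.55.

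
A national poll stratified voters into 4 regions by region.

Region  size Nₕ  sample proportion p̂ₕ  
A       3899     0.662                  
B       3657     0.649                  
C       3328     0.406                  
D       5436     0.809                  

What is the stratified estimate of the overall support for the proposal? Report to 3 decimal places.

N = 3899 + 3657 + 3328 + 5436 = 16320.
Overall proportion = Σ (Nₕ/N)·p̂ₕ.
Σ Nₕp̂ₕ = 2581.138 + 2373.393 + 1351.168 + 4397.724 = 10703.423.
10703.423 / 16320 = 0.65585... → 0.656.

0.656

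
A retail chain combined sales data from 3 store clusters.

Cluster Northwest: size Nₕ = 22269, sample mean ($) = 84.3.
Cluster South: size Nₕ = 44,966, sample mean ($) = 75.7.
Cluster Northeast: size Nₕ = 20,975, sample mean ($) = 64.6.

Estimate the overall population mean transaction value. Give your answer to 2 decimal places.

75.23

N = 22269 + 44966 + 20975 = 88210.
Overall mean = Σ (Nₕ/N)·x̄ₕ — weight by population share, not a simple average.
Σ Nₕx̄ₕ = 22269·84.3 + 44966·75.7 + 20975·64.6 = 1877276.7 + 3403926.2 + 1354985 = 6636187.9.
Divide by N: 6636187.9 / 88210 = 75.2317... → 75.23.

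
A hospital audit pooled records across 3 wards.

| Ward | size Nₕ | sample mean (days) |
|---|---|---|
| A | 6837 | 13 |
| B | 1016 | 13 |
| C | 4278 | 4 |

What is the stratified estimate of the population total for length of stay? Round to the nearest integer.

119201

A: 6837·13 = 88881
B: 1016·13 = 13208
C: 4278·4 = 17112
τ̂ = Σ Nₕx̄ₕ = 119201.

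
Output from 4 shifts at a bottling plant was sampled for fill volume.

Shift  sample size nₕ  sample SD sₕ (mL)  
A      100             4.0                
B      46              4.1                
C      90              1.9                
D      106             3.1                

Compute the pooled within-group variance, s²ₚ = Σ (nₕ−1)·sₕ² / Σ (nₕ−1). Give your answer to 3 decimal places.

10.860

A: (100−1)·4.0² = 99·16 = 1584
B: (46−1)·4.1² = 45·16.81 = 756.45
C: (90−1)·1.9² = 89·3.61 = 321.29
D: (106−1)·3.1² = 105·9.61 = 1009.05
Numerator = 3670.79; denominator = Σ(nₕ−1) = 338.
s²ₚ = 3670.79/338 = 10.86033... → 10.860.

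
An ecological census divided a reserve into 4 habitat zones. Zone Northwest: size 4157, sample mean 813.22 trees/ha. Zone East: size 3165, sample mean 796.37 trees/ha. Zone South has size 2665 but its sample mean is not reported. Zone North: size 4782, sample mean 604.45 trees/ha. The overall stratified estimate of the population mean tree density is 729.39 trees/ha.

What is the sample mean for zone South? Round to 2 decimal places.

Σ Nₕx̄ₕ = N·μ, so 2665·x̄_South = 14769·729.39 − (4157·813.22 + 3165·796.37 + 4782·604.45).
= 10772360.91 − 8791546.49 = 1980814.42.
x̄_South = 1980814.42 / 2665 = 743.2700... → 743.27.

743.27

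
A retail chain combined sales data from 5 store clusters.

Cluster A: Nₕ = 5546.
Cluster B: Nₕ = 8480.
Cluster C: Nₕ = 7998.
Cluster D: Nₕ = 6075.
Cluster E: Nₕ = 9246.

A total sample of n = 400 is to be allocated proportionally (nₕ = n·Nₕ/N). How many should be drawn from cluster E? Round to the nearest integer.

99

N = 5546 + 8480 + 7998 + 6075 + 9246 = 37345.
n_E = 400·9246/37345 = 99.033... → 99.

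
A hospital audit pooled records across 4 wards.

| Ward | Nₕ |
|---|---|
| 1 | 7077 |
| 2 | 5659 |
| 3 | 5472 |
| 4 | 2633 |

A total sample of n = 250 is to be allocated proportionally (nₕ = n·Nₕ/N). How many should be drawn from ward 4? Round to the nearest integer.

Share of ward 4 = 2633/20841 = 0.12634.
Allocate 250 × 0.12634 = 31.584... → 32.

32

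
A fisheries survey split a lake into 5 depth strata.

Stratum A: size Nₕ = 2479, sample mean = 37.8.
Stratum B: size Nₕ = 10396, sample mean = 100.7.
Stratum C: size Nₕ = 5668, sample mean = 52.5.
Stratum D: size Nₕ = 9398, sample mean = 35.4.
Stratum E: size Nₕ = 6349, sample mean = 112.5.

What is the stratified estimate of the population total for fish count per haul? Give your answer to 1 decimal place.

2485105.1

Population total = Σ Nₕ·x̄ₕ (each stratum's size times its mean).
2479·37.8 + 10396·100.7 + 5668·52.5 + 9398·35.4 + 6349·112.5 = 93706.2 + 1046877.2 + 297570 + 332689.2 + 714262.5 = 2485105.1.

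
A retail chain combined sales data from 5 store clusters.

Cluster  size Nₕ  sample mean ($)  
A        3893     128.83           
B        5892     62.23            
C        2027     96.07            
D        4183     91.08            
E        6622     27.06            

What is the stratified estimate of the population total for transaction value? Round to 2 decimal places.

Estimate total by summing Nₕ·x̄ₕ over strata.
3893·128.83 + 5892·62.23 + 2027·96.07 + 4183·91.08 + 6622·27.06 = 501535.19 + 366659.16 + 194733.89 + 380987.64 + 179191.32 = 1623107.20.

1623107.20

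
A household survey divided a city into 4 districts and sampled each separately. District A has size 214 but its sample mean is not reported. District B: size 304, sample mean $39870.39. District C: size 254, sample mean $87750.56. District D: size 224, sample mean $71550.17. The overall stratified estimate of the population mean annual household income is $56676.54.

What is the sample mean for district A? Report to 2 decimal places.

Σ Nₕx̄ₕ = N·μ, so 214·x̄_A = 996·56676.54 − (304·39870.39 + 254·87750.56 + 224·71550.17).
= 56449833.84 − 50436478.88 = 6013354.96.
x̄_A = 6013354.96 / 214 = 28099.7895... → 28099.79.

28099.79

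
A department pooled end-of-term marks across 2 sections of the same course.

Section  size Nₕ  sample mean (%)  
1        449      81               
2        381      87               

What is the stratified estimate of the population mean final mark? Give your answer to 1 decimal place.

83.8

N = 830; weights Wₕ = Nₕ/N = (0.5410, 0.4590).
x̄_st = Σ Wₕ·x̄ₕ = 0.5410·81 + 0.4590·87 ≈ 83.754...
→ 83.8.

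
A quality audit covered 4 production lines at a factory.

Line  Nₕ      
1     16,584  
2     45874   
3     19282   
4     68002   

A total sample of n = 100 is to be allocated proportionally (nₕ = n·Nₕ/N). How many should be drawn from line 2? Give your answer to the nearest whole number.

N = 16584 + 45874 + 19282 + 68002 = 149742.
n_2 = 100·45874/149742 = 30.635... → 31.

31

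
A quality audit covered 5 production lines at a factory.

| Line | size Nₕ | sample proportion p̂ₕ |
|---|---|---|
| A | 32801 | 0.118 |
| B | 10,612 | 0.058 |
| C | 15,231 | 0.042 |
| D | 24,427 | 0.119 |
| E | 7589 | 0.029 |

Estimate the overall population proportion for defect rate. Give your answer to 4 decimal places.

Wₕ = Nₕ/N with N = 90660: 0.3618, 0.1171, 0.1680, 0.2694, 0.0837.
p̂_st = 0.3618·0.118 + 0.1171·0.058 + 0.1680·0.042 + 0.2694·0.119 + 0.0837·0.029 ≈ 0.091028... → 0.0910.

0.0910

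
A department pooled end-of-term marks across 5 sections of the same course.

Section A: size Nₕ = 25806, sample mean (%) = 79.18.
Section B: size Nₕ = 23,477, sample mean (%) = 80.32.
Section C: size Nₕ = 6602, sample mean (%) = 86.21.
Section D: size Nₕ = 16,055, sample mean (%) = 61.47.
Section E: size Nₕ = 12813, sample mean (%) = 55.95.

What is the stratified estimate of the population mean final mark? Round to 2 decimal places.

73.18

N = 84753; weights Wₕ = Nₕ/N = (0.3045, 0.2770, 0.0779, 0.1894, 0.1512).
x̄_st = Σ Wₕ·x̄ₕ = 0.3045·79.18 + 0.2770·80.32 + 0.0779·86.21 + 0.1894·61.47 + 0.1512·55.95 ≈ 73.1766...
→ 73.18.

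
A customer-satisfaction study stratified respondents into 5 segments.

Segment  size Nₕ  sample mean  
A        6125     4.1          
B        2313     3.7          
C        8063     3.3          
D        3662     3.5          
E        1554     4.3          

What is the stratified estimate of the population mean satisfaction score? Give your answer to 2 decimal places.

N = 21717; weights Wₕ = Nₕ/N = (0.2820, 0.1065, 0.3713, 0.1686, 0.0716).
x̄_st = Σ Wₕ·x̄ₕ = 0.2820·4.1 + 0.1065·3.7 + 0.3713·3.3 + 0.1686·3.5 + 0.0716·4.3 ≈ 3.6735...
→ 3.67.

3.67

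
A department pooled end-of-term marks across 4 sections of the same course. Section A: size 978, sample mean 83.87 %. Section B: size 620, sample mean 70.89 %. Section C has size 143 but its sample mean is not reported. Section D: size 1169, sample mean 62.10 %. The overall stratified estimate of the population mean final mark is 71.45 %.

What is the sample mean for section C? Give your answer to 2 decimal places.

65.37

N = 978 + 620 + 143 + 1169 = 2910.
Overall total = μ·N = 71.45·2910 = 207919.5.
Subtract the known strata: 978·83.87 + 620·70.89 + 1169·62.10 = 198571.56.
Remaining total for section C: 207919.5 − 198571.56 = 9347.94.
Divide by its size: 9347.94 / 143 = 65.3702... → 65.37.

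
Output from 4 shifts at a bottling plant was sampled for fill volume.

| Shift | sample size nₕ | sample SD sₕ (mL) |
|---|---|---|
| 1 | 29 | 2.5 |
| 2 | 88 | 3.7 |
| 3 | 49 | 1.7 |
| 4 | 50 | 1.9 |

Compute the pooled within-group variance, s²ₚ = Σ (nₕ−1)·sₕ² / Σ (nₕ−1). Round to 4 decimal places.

7.9323

1: (29−1)·2.5² = 28·6.25 = 175
2: (88−1)·3.7² = 87·13.69 = 1191.03
3: (49−1)·1.7² = 48·2.89 = 138.72
4: (50−1)·1.9² = 49·3.61 = 176.89
Numerator = 1681.64; denominator = Σ(nₕ−1) = 212.
s²ₚ = 1681.64/212 = 7.932264... → 7.9323.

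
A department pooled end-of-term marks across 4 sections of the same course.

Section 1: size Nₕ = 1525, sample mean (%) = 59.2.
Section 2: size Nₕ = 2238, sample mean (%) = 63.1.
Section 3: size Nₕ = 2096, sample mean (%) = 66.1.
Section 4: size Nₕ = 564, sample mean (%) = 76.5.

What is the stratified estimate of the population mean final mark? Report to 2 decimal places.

N = 6423; weights Wₕ = Nₕ/N = (0.2374, 0.3484, 0.3263, 0.0878).
x̄_st = Σ Wₕ·x̄ₕ = 0.2374·59.2 + 0.3484·63.1 + 0.3263·66.1 + 0.0878·76.5 ≈ 64.3297...
→ 64.33.

64.33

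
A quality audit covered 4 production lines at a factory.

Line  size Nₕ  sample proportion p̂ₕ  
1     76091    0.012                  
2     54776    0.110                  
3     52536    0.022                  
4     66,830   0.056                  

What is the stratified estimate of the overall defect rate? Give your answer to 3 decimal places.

Wₕ = Nₕ/N with N = 250233: 0.3041, 0.2189, 0.2099, 0.2671.
p̂_st = 0.3041·0.012 + 0.2189·0.110 + 0.2099·0.022 + 0.2671·0.056 ≈ 0.04730... → 0.047.

0.047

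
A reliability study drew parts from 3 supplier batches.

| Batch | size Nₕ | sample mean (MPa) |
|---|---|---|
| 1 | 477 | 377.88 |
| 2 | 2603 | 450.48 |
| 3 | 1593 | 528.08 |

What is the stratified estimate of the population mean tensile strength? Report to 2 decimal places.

469.52

x̄_st = (Σ Nₕx̄ₕ) / (Σ Nₕ) = (477·377.88 + 2603·450.48 + 1593·528.08) / 4673
= 2194079.64 / 4673 = 469.5227... → 469.52.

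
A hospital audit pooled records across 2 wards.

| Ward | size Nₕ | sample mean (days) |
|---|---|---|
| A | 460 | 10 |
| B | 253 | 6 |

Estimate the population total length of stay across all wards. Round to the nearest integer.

Estimate total by summing Nₕ·x̄ₕ over strata.
460·10 + 253·6 = 4600 + 1518 = 6118.

6118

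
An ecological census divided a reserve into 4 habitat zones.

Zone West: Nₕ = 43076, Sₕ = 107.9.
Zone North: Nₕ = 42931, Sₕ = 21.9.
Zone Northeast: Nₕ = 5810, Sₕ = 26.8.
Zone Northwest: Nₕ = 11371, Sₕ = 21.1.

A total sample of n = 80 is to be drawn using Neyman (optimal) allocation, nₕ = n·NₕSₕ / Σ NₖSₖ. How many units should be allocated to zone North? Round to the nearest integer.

West: NₕSₕ = 43076·107.9 = 4647900.4
North: NₕSₕ = 42931·21.9 = 940188.9
Northeast: NₕSₕ = 5810·26.8 = 155708
Northwest: NₕSₕ = 11371·21.1 = 239928.1
Σ NₕSₕ = 5983725.4.
n_North = 80·940188.9/5983725.4 = 12.570... → 13.

13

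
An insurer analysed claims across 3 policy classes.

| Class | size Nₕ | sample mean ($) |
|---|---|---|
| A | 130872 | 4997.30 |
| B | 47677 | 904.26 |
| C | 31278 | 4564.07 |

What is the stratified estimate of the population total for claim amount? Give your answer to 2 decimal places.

839874031.08

Population total = Σ Nₕ·x̄ₕ (each stratum's size times its mean).
130872·4997.30 + 47677·904.26 + 31278·4564.07 = 654006645.6 + 43112404.02 + 142754981.46 = 839874031.08.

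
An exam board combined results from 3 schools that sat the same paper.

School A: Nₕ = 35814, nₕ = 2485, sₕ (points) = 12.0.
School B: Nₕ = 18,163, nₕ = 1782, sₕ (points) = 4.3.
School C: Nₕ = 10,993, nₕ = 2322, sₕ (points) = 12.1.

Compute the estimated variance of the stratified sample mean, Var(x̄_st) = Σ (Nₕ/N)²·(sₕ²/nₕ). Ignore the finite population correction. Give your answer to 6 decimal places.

0.020224

N = 64970. Term for each stratum: Wₕ²sₕ²/nₕ.
Var(x̄_st) = 0.017608243 + 0.000810921 + 0.001805158 = 0.020224322 → 0.020224.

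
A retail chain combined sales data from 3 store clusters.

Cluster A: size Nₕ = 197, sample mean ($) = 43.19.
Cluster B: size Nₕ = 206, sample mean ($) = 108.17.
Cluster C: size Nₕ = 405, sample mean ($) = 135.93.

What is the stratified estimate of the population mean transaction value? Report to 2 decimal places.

106.24

N = 808; weights Wₕ = Nₕ/N = (0.2438, 0.2550, 0.5012).
x̄_st = Σ Wₕ·x̄ₕ = 0.2438·43.19 + 0.2550·108.17 + 0.5012·135.93 ≈ 106.2415...
→ 106.24.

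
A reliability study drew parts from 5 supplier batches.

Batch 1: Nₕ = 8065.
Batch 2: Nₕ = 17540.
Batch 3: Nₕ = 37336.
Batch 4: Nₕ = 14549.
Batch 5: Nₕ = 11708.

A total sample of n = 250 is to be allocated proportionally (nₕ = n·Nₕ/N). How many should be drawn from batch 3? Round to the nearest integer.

105

Share of batch 3 = 37336/89198 = 0.41857.
Allocate 250 × 0.41857 = 104.644... → 105.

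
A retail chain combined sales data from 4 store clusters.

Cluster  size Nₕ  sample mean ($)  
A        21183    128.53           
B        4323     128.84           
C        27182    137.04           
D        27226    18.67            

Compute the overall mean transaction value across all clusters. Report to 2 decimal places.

94.01

N = 21183 + 4323 + 27182 + 27226 = 79914.
Overall mean = Σ (Nₕ/N)·x̄ₕ — weight by population share, not a simple average.
Σ Nₕx̄ₕ = 21183·128.53 + 4323·128.84 + 27182·137.04 + 27226·18.67 = 2722650.99 + 556975.32 + 3725021.28 + 508309.42 = 7512957.01.
Divide by N: 7512957.01 / 79914 = 94.0130... → 94.01.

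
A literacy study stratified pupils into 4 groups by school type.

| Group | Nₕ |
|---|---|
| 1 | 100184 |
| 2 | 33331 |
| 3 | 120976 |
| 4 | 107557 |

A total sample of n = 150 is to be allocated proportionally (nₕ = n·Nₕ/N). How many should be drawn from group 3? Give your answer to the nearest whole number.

50

Share of group 3 = 120976/362048 = 0.33414.
Allocate 150 × 0.33414 = 50.122... → 50.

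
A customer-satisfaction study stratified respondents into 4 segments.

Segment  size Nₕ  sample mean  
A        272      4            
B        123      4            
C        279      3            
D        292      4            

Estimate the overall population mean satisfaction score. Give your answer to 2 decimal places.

N = 272 + 123 + 279 + 292 = 966.
The stratified mean weights each stratum mean by its population share Nₕ/N.
Σ Nₕx̄ₕ = 272·4 + 123·4 + 279·3 + 292·4 = 1088 + 492 + 837 + 1168 = 3585.
Divide by N: 3585 / 966 = 3.7112... → 3.71.

3.71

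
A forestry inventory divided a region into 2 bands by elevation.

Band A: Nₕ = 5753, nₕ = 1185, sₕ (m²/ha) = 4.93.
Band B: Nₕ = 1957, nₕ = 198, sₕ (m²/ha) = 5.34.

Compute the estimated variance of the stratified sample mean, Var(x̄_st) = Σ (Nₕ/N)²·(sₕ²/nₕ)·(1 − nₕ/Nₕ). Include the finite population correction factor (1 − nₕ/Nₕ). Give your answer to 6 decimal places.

0.017407

N = 7710; Wₕ = Nₕ/N.
band A: (5753/7710)²·4.93²/1185·(1 − 1185/5753) = 0.009067492
band B: (1957/7710)²·5.34²/198·(1 − 198/1957) = 0.008339984
Sum = 0.017407477 → 0.017407.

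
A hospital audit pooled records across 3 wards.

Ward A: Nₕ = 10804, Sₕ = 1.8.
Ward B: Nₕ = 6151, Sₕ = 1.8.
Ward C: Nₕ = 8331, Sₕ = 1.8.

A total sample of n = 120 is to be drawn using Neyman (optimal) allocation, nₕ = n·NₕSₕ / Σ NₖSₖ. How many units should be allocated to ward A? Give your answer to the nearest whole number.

Σ NₕSₕ = 10804·1.8 + 6151·1.8 + 8331·1.8 = 45514.8.
Share for A: 19447.2/45514.8 = 0.42727.
n_A = 120 × 0.42727 = 51.273... → 51.

51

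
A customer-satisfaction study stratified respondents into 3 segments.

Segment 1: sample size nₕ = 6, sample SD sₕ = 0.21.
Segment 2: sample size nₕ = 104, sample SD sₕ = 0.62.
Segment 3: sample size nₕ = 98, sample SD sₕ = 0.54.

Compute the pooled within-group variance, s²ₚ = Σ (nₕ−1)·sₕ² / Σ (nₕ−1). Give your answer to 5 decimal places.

0.33219

Degrees of freedom: 5 + 103 + 97 = 205.
Σ(nₕ−1)sₕ² = 5·0.0441 + 103·0.3844 + 97·0.2916 = 68.0989.
s²ₚ = 68.0989 / 205 = 0.3321898... → 0.33219.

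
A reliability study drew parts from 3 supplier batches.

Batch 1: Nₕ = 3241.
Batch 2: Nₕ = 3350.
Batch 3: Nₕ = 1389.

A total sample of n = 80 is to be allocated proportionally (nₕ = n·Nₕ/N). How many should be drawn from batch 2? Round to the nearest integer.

N = 3241 + 3350 + 1389 = 7980.
n_2 = 80·3350/7980 = 33.584... → 34.

34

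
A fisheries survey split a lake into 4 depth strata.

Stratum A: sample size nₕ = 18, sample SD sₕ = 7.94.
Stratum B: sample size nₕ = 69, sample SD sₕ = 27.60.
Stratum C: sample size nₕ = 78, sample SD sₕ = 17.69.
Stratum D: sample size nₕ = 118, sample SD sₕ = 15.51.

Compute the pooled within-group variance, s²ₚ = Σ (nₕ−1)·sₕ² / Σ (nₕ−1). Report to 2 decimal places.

A: (18−1)·7.94² = 17·63.0436 = 1071.7412
B: (69−1)·27.60² = 68·761.76 = 51799.68
C: (78−1)·17.69² = 77·312.9361 = 24096.0797
D: (118−1)·15.51² = 117·240.5601 = 28145.5317
Numerator = 105113.0326; denominator = Σ(nₕ−1) = 279.
s²ₚ = 105113.0326/279 = 376.7492... → 376.75.

376.75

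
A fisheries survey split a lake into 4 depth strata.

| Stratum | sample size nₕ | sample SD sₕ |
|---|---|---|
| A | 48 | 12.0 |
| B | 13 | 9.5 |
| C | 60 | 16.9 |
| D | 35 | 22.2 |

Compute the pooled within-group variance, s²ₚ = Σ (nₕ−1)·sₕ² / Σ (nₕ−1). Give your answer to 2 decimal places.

272.75

A: (48−1)·12.0² = 47·144 = 6768
B: (13−1)·9.5² = 12·90.25 = 1083
C: (60−1)·16.9² = 59·285.61 = 16850.99
D: (35−1)·22.2² = 34·492.84 = 16756.56
Numerator = 41458.55; denominator = Σ(nₕ−1) = 152.
s²ₚ = 41458.55/152 = 272.7536... → 272.75.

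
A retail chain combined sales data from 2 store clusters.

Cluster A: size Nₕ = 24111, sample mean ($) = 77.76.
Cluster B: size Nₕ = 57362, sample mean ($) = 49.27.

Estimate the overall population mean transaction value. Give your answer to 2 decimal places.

N = 24111 + 57362 = 81473.
Overall mean = Σ (Nₕ/N)·x̄ₕ — weight by population share, not a simple average.
Σ Nₕx̄ₕ = 24111·77.76 + 57362·49.27 = 1874871.36 + 2826225.74 = 4701097.1.
Divide by N: 4701097.1 / 81473 = 57.7013... → 57.70.

57.70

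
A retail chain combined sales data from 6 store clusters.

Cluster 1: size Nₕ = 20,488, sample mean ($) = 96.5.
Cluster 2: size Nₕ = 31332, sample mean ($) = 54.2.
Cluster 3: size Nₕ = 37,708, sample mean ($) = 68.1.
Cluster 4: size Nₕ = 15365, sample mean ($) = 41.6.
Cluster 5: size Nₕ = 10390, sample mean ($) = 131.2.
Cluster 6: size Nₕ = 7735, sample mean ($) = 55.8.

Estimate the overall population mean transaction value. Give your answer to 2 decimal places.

N = 20488 + 31332 + 37708 + 15365 + 10390 + 7735 = 123018.
The stratified mean weights each stratum mean by its population share Nₕ/N.
Σ Nₕx̄ₕ = 20488·96.5 + 31332·54.2 + 37708·68.1 + 15365·41.6 + 10390·131.2 + 7735·55.8 = 1977092 + 1698194.4 + 2567914.8 + 639184 + 1363168 + 431613 = 8677166.2.
Divide by N: 8677166.2 / 123018 = 70.5357... → 70.54.

70.54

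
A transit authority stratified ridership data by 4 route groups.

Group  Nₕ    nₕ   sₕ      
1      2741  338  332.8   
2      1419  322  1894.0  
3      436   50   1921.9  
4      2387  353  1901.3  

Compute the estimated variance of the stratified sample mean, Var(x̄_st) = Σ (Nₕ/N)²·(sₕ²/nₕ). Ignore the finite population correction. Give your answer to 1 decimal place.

N = 6983; Wₕ = Nₕ/N.
group 1: (2741/6983)²·332.8²/338 = 50.4875
group 2: (1419/6983)²·1894.0²/322 = 460.0285
group 3: (436/6983)²·1921.9²/50 = 287.9920
group 4: (2387/6983)²·1901.3²/353 = 1196.5954
Sum = 1995.1035 → 1995.1.

1995.1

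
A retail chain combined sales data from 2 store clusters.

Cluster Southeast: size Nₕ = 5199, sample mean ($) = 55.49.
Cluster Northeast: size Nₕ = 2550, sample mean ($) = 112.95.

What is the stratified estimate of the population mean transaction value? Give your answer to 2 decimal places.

74.40

N = 5199 + 2550 = 7749.
Weight each subgroup mean by Nₕ/N and sum.
Σ Nₕx̄ₕ = 5199·55.49 + 2550·112.95 = 288492.51 + 288022.5 = 576515.01.
Divide by N: 576515.01 / 7749 = 74.3986... → 74.40.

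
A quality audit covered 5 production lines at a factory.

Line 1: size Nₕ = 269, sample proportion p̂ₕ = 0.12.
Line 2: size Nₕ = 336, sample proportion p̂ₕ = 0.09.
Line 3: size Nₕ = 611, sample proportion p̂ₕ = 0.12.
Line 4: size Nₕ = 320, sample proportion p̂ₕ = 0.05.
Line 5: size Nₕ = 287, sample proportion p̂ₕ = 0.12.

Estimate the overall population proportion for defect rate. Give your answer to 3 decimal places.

0.102

N = 269 + 336 + 611 + 320 + 287 = 1823.
Overall proportion = Σ (Nₕ/N)·p̂ₕ.
Σ Nₕp̂ₕ = 32.28 + 30.24 + 73.32 + 16 + 34.44 = 186.28.
186.28 / 1823 = 0.10218... → 0.102.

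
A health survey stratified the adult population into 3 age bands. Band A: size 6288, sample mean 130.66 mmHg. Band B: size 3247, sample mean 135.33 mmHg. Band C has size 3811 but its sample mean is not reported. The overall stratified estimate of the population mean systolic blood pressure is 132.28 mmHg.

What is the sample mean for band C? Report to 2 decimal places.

132.35

Σ Nₕx̄ₕ = N·μ, so 3811·x̄_C = 13346·132.28 − (6288·130.66 + 3247·135.33).
= 1765408.88 − 1261006.59 = 504402.29.
x̄_C = 504402.29 / 3811 = 132.3543... → 132.35.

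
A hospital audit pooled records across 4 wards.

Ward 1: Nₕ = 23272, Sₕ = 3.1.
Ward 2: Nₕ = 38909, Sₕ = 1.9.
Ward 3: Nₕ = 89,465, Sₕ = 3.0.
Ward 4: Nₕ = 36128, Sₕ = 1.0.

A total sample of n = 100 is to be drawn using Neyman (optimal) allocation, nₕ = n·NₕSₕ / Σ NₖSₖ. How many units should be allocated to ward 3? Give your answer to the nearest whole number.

60

1: NₕSₕ = 23272·3.1 = 72143.2
2: NₕSₕ = 38909·1.9 = 73927.1
3: NₕSₕ = 89465·3.0 = 268395
4: NₕSₕ = 36128·1.0 = 36128
Σ NₕSₕ = 450593.3.
n_3 = 100·268395/450593.3 = 59.565... → 60.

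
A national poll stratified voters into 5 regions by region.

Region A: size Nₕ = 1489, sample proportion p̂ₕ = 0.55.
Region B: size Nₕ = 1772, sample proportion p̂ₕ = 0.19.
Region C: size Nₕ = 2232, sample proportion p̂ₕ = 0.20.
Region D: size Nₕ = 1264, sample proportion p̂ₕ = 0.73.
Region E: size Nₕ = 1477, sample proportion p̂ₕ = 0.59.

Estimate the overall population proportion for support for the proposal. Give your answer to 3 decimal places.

0.412

N = 1489 + 1772 + 2232 + 1264 + 1477 = 8234.
Overall proportion = Σ (Nₕ/N)·p̂ₕ.
Σ Nₕp̂ₕ = 818.95 + 336.68 + 446.4 + 922.72 + 871.43 = 3396.18.
3396.18 / 8234 = 0.41246... → 0.412.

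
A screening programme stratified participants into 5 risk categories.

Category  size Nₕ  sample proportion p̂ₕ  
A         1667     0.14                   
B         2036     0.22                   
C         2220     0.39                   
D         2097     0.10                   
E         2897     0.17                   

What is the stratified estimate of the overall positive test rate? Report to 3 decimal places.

Wₕ = Nₕ/N with N = 10917: 0.1527, 0.1865, 0.2034, 0.1921, 0.2654.
p̂_st = 0.1527·0.14 + 0.1865·0.22 + 0.2034·0.39 + 0.1921·0.10 + 0.2654·0.17 ≈ 0.20604... → 0.206.

0.206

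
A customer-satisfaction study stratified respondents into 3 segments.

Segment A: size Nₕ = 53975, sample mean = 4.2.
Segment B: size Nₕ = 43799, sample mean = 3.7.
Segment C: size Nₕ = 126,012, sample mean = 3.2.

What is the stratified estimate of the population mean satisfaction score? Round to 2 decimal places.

N = 53975 + 43799 + 126012 = 223786.
Weight each subgroup mean by Nₕ/N and sum.
Σ Nₕx̄ₕ = 53975·4.2 + 43799·3.7 + 126012·3.2 = 226695 + 162056.3 + 403238.4 = 791989.7.
Divide by N: 791989.7 / 223786 = 3.5390... → 3.54.

3.54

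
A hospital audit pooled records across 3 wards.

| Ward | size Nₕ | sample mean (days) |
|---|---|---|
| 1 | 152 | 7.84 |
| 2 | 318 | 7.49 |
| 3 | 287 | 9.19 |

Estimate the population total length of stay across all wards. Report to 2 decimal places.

6211.03

Population total = Σ Nₕ·x̄ₕ (each stratum's size times its mean).
152·7.84 + 318·7.49 + 287·9.19 = 1191.68 + 2381.82 + 2637.53 = 6211.03.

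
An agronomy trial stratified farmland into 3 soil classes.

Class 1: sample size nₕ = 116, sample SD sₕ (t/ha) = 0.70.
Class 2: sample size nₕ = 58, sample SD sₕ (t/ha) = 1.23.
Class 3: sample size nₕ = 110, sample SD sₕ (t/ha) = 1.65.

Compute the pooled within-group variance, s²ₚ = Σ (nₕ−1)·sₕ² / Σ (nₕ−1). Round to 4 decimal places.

1: (116−1)·0.70² = 115·0.49 = 56.35
2: (58−1)·1.23² = 57·1.5129 = 86.2353
3: (110−1)·1.65² = 109·2.7225 = 296.7525
Numerator = 439.3378; denominator = Σ(nₕ−1) = 281.
s²ₚ = 439.3378/281 = 1.563480... → 1.5635.

1.5635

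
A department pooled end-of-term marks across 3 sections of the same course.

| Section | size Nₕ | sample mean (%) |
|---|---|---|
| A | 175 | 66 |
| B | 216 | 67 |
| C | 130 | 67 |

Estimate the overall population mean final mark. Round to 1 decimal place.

66.7

N = 175 + 216 + 130 = 521.
Overall mean = Σ (Nₕ/N)·x̄ₕ — weight by population share, not a simple average.
Σ Nₕx̄ₕ = 175·66 + 216·67 + 130·67 = 11550 + 14472 + 8710 = 34732.
Divide by N: 34732 / 521 = 66.664... → 66.7.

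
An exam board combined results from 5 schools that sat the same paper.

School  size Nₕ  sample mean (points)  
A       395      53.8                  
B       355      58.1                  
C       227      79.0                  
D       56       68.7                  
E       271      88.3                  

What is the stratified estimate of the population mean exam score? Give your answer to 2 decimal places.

67.17

N = 1304; weights Wₕ = Nₕ/N = (0.3029, 0.2722, 0.1741, 0.0429, 0.2078).
x̄_st = Σ Wₕ·x̄ₕ = 0.3029·53.8 + 0.2722·58.1 + 0.1741·79.0 + 0.0429·68.7 + 0.2078·88.3 ≈ 67.1672...
→ 67.17.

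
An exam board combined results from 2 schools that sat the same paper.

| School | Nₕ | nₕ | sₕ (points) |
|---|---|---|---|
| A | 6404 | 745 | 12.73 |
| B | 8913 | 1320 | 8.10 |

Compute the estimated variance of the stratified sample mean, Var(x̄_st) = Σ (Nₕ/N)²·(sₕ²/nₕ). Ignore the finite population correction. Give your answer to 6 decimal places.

0.054854

N = 15317. Term for each stratum: Wₕ²sₕ²/nₕ.
Var(x̄_st) = 0.038023821 + 0.016830480 = 0.054854301 → 0.054854.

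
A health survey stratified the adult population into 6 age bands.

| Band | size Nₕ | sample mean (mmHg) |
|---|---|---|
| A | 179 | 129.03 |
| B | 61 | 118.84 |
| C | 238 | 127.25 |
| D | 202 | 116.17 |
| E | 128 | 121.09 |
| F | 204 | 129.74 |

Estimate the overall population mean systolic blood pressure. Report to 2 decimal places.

124.57

x̄_st = (Σ Nₕx̄ₕ) / (Σ Nₕ) = (179·129.03 + 61·118.84 + 238·127.25 + 202·116.17 + 128·121.09 + 204·129.74) / 1012
= 126063.93 / 1012 = 124.5691... → 124.57.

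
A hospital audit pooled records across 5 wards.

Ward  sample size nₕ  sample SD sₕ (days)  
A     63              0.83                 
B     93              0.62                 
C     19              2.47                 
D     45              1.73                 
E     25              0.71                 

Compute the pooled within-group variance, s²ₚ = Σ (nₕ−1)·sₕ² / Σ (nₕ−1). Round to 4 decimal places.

A: (63−1)·0.83² = 62·0.6889 = 42.7118
B: (93−1)·0.62² = 92·0.3844 = 35.3648
C: (19−1)·2.47² = 18·6.1009 = 109.8162
D: (45−1)·1.73² = 44·2.9929 = 131.6876
E: (25−1)·0.71² = 24·0.5041 = 12.0984
Numerator = 331.6788; denominator = Σ(nₕ−1) = 240.
s²ₚ = 331.6788/240 = 1.381995 → 1.3820.

1.3820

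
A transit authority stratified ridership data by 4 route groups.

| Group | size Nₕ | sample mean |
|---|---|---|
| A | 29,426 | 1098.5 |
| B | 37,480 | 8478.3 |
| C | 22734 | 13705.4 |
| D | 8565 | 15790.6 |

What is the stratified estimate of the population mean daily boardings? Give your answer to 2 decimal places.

N = 98205; weights Wₕ = Nₕ/N = (0.2996, 0.3817, 0.2315, 0.0872).
x̄_st = Σ Wₕ·x̄ₕ = 0.2996·1098.5 + 0.3817·8478.3 + 0.2315·13705.4 + 0.0872·15790.6 ≈ 8114.8230...
→ 8114.82.

8114.82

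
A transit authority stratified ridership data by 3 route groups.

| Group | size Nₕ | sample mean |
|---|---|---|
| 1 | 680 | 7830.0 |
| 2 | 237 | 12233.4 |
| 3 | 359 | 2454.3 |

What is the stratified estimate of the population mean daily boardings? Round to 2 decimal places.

7135.43

x̄_st = (Σ Nₕx̄ₕ) / (Σ Nₕ) = (680·7830.0 + 237·12233.4 + 359·2454.3) / 1276
= 9104809.5 / 1276 = 7135.4306... → 7135.43.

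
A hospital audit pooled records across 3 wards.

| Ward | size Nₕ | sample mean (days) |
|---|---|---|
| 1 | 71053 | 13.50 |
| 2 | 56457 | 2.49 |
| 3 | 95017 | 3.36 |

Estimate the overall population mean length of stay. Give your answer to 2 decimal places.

x̄_st = (Σ Nₕx̄ₕ) / (Σ Nₕ) = (71053·13.50 + 56457·2.49 + 95017·3.36) / 222527
= 1419050.55 / 222527 = 6.3770... → 6.38.

6.38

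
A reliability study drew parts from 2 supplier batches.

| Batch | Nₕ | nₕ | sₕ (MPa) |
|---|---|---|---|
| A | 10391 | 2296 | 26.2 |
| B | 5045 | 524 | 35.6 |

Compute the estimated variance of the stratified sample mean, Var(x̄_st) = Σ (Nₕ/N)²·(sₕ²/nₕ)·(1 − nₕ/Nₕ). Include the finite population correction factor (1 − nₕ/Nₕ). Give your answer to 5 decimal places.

N = 15436; Wₕ = Nₕ/N.
batch A: (10391/15436)²·26.2²/2296·(1 − 2296/10391) = 0.10554444
batch B: (5045/15436)²·35.6²/524·(1 − 524/5045) = 0.23152338
Sum = 0.33706782 → 0.33707.

0.33707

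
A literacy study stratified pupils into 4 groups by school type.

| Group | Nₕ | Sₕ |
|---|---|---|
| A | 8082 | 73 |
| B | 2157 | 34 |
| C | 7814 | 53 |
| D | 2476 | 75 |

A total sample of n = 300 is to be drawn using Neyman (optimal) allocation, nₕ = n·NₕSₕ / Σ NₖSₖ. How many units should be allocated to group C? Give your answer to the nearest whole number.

98

A: NₕSₕ = 8082·73 = 589986
B: NₕSₕ = 2157·34 = 73338
C: NₕSₕ = 7814·53 = 414142
D: NₕSₕ = 2476·75 = 185700
Σ NₕSₕ = 1263166.
n_C = 300·414142/1263166 = 98.358... → 98.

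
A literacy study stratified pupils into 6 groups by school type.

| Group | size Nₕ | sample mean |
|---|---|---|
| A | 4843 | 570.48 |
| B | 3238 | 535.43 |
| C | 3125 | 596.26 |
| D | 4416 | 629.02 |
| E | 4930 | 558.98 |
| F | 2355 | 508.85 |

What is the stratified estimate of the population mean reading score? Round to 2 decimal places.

x̄_st = (Σ Nₕx̄ₕ) / (Σ Nₕ) = (4843·570.48 + 3238·535.43 + 3125·596.26 + 4416·629.02 + 4930·558.98 + 2355·508.85) / 22907
= 13091734.95 / 22907 = 571.5168... → 571.52.

571.52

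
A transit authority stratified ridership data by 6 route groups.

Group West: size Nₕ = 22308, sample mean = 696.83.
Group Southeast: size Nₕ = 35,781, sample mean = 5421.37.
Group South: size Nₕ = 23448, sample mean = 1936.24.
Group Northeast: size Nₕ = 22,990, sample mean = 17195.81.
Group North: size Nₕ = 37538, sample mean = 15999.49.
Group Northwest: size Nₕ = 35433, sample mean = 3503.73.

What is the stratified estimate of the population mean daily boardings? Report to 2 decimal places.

N = 22308 + 35781 + 23448 + 22990 + 37538 + 35433 = 177498.
Overall mean = Σ (Nₕ/N)·x̄ₕ — weight by population share, not a simple average.
Σ Nₕx̄ₕ = 22308·696.83 + 35781·5421.37 + 23448·1936.24 + 22990·17195.81 + 37538·15999.49 + 35433·3503.73 = 15544883.64 + 193982039.97 + 45400955.52 + 395331671.9 + 600588855.62 + 124147665.09 = 1374996071.74.
Divide by N: 1374996071.74 / 177498 = 7746.5440... → 7746.54.

7746.54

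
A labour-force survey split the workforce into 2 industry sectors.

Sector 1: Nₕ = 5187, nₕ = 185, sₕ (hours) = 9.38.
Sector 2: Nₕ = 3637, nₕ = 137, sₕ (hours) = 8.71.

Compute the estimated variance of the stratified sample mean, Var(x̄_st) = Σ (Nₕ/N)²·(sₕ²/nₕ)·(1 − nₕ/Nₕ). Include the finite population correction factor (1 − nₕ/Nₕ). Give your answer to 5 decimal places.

0.24901

N = 8824; Wₕ = Nₕ/N.
sector 1: (5187/8824)²·9.38²/185·(1 − 185/5187) = 0.15847578
sector 2: (3637/8824)²·8.71²/137·(1 − 137/3637) = 0.09053074
Sum = 0.24900652 → 0.24901.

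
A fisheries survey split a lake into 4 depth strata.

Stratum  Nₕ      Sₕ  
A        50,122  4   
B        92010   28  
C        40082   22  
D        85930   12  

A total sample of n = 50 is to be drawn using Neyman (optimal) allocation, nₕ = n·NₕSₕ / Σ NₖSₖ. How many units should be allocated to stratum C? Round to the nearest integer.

Σ NₕSₕ = 50122·4 + 92010·28 + 40082·22 + 85930·12 = 4689732.
Share for C: 881804/4689732 = 0.18803.
n_C = 50 × 0.18803 = 9.401... → 9.

9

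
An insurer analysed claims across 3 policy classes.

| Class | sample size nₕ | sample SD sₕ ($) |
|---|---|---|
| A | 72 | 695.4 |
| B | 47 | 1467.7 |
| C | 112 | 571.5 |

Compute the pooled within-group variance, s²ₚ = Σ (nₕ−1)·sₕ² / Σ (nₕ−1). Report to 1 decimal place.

744205.3

A: (72−1)·695.4² = 71·483581.16 = 34334262.36
B: (47−1)·1467.7² = 46·2154143.29 = 99090591.34
C: (112−1)·571.5² = 111·326612.25 = 36253959.75
Numerator = 169678813.45; denominator = Σ(nₕ−1) = 228.
s²ₚ = 169678813.45/228 = 744205.322... → 744205.3.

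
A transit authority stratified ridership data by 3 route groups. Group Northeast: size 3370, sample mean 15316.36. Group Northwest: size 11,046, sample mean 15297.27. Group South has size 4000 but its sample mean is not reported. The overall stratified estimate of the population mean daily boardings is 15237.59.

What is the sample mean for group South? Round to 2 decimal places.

Σ Nₕx̄ₕ = N·μ, so 4000·x̄_South = 18416·15237.59 − (3370·15316.36 + 11046·15297.27).
= 280615457.44 − 220589777.62 = 60025679.82.
x̄_South = 60025679.82 / 4000 = 15006.4200... → 15006.42.

15006.42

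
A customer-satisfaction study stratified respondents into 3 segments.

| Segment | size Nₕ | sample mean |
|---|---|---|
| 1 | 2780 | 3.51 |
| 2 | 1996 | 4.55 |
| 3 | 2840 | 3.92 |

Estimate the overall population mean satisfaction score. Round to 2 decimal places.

3.94

N = 2780 + 1996 + 2840 = 7616.
The stratified mean weights each stratum mean by its population share Nₕ/N.
Σ Nₕx̄ₕ = 2780·3.51 + 1996·4.55 + 2840·3.92 = 9757.8 + 9081.8 + 11132.8 = 29972.4.
Divide by N: 29972.4 / 7616 = 3.9355... → 3.94.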